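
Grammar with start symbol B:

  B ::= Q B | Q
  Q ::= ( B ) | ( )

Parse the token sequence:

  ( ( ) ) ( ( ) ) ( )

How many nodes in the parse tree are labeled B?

5

[B [Q ( [B [Q ( )]] )] [B [Q ( [B [Q ( )]] )] [B [Q ( )]]]]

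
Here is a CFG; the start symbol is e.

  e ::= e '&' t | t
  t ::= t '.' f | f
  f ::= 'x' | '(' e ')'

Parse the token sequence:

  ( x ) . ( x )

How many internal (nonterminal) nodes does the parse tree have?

11

[e [t [t [f ( [e [t [f x]]] )]] . [f ( [e [t [f x]]] )]]]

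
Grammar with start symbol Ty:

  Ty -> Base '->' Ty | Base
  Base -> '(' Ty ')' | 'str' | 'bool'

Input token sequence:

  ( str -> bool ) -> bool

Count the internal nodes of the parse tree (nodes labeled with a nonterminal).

8

[Ty [Base ( [Ty [Base str] -> [Ty [Base bool]]] )] -> [Ty [Base bool]]]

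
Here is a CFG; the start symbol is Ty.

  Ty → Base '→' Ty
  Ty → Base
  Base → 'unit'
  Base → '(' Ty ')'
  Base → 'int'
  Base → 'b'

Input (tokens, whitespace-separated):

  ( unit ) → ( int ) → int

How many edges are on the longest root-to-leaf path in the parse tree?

5

[Ty [Base ( [Ty [Base unit]] )] → [Ty [Base ( [Ty [Base int]] )] → [Ty [Base int]]]]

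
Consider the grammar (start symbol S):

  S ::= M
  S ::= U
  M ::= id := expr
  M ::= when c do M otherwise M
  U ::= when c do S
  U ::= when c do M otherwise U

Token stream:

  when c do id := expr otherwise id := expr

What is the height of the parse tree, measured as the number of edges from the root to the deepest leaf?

[S [M when c do [M id := expr] otherwise [M id := expr]]]

3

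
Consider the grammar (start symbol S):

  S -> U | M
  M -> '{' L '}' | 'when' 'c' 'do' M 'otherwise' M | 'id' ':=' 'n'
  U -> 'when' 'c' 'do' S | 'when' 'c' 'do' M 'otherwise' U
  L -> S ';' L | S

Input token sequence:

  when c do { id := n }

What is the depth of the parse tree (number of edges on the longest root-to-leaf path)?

7

[S [U when c do [S [M { [L [S [M id := n]]] }]]]]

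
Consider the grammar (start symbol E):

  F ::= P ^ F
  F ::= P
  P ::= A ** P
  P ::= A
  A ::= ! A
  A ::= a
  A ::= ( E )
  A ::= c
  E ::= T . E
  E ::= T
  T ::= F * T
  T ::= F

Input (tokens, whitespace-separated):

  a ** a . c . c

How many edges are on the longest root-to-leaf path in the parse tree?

[E [T [F [P [A a] ** [P [A a]]]]] . [E [T [F [P [A c]]]] . [E [T [F [P [A c]]]]]]]

7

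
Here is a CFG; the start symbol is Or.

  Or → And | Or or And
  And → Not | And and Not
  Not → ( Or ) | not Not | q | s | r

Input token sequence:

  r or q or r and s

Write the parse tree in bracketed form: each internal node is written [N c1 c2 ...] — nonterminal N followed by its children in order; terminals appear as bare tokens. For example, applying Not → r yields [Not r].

[Or [Or [Or [And [Not r]]] or [And [Not q]]] or [And [And [Not r]] and [Not s]]]

Or
Or or And
Or or And or And
And or And or And
Not or And or And
r or And or And
r or Not or And
r or q or And
r or q or And and Not
r or q or Not and Not
r or q or r and Not
r or q or r and s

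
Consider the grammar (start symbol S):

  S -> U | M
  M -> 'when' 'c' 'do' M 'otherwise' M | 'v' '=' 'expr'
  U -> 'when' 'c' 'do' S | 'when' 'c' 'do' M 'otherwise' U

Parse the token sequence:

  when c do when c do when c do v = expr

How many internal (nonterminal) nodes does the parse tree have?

8

[S [U when c do [S [U when c do [S [U when c do [S [M v = expr]]]]]]]]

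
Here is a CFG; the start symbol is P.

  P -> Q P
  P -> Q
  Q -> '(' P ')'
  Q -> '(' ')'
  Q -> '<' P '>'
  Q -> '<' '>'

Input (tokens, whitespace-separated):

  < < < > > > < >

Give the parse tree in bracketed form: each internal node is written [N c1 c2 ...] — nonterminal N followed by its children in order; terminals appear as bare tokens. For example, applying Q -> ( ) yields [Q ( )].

P
Q P
< P > P
< Q > P
< < P > > P
< < Q > > P
< < < > > > P
< < < > > > Q
< < < > > > < >

[P [Q < [P [Q < [P [Q < >]] >]] >] [P [Q < >]]]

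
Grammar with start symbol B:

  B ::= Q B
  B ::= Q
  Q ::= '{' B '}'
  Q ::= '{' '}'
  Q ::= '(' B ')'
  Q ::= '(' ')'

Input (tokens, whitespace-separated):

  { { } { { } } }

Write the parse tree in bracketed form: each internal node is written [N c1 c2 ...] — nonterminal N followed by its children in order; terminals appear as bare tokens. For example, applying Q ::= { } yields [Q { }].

B
Q
{ B }
{ Q B }
{ { } B }
{ { } Q }
{ { } { B } }
{ { } { Q } }
{ { } { { } } }

[B [Q { [B [Q { }] [B [Q { [B [Q { }]] }]]] }]]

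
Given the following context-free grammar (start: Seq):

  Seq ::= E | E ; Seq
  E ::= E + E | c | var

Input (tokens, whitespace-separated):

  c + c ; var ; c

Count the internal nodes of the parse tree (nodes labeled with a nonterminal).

[Seq [E [E c] + [E c]] ; [Seq [E var] ; [Seq [E c]]]]

8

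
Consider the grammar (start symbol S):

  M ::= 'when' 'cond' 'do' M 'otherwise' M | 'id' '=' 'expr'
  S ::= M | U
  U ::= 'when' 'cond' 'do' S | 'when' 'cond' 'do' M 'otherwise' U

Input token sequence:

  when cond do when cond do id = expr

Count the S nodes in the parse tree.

3

[S [U when cond do [S [U when cond do [S [M id = expr]]]]]]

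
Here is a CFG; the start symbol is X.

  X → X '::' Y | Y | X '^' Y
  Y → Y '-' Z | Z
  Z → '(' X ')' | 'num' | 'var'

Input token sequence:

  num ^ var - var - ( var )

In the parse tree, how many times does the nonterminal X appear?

[X [X [Y [Z num]]] ^ [Y [Y [Y [Z var]] - [Z var]] - [Z ( [X [Y [Z var]]] )]]]

3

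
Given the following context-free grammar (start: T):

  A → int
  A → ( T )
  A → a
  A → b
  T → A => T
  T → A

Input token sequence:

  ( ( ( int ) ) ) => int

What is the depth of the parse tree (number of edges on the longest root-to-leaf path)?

[T [A ( [T [A ( [T [A ( [T [A int]] )]] )]] )] => [T [A int]]]

8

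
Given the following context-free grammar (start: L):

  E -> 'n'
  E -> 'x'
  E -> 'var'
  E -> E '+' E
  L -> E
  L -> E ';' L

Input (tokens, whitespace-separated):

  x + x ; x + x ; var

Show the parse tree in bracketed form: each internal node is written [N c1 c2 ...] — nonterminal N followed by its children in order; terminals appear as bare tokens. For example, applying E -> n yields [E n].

L
E ; L
E + E ; L
x + E ; L
x + x ; L
x + x ; E ; L
x + x ; E + E ; L
x + x ; x + E ; L
x + x ; x + x ; L
x + x ; x + x ; E
x + x ; x + x ; var

[L [E [E x] + [E x]] ; [L [E [E x] + [E x]] ; [L [E var]]]]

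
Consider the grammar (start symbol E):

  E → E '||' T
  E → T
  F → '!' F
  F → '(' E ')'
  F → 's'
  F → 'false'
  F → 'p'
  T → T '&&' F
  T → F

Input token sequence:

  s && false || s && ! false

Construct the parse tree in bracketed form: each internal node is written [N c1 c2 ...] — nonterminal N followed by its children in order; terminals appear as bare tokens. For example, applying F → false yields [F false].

E
E || T
T || T
T && F || T
F && F || T
s && F || T
s && false || T
s && false || T && F
s && false || F && F
s && false || s && F
s && false || s && ! F
s && false || s && ! false

[E [E [T [T [F s]] && [F false]]] || [T [T [F s]] && [F ! [F false]]]]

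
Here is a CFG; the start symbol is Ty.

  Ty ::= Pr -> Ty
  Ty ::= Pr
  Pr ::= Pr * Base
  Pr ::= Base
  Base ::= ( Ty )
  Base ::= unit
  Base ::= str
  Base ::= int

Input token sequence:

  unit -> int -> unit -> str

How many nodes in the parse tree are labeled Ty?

4

[Ty [Pr [Base unit]] -> [Ty [Pr [Base int]] -> [Ty [Pr [Base unit]] -> [Ty [Pr [Base str]]]]]]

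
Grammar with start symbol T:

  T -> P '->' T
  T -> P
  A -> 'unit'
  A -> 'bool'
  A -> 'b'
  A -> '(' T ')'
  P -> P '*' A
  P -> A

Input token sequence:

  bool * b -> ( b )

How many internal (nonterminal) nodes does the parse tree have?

11

[T [P [P [A bool]] * [A b]] -> [T [P [A ( [T [P [A b]]] )]]]]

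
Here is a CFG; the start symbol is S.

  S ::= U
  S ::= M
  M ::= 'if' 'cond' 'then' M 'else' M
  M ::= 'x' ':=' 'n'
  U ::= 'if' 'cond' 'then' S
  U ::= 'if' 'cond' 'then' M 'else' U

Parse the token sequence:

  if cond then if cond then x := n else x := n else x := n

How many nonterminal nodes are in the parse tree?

[S [M if cond then [M if cond then [M x := n] else [M x := n]] else [M x := n]]]

6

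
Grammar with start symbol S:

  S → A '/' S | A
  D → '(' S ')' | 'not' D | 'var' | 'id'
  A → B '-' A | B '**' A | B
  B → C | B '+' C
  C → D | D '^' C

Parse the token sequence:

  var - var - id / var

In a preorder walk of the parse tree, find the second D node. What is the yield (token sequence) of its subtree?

[S [A [B [C [D var]]] - [A [B [C [D var]]] - [A [B [C [D id]]]]]] / [S [A [B [C [D var]]]]]]

var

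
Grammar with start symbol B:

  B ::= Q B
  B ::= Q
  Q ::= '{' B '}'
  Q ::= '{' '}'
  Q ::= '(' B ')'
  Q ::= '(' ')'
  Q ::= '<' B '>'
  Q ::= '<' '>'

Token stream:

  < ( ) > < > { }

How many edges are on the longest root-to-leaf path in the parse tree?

[B [Q < [B [Q ( )]] >] [B [Q < >] [B [Q { }]]]]

4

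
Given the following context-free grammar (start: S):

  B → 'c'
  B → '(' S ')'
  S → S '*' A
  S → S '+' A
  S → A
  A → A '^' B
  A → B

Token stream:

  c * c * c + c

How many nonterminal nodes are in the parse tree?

[S [S [S [S [A [B c]]] * [A [B c]]] * [A [B c]]] + [A [B c]]]

12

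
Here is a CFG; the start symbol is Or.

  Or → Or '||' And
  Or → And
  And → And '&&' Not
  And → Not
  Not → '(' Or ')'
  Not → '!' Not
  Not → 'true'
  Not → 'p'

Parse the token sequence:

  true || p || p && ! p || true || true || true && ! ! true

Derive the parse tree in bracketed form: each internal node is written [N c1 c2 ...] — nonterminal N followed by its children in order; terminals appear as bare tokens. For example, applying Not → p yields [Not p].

[Or [Or [Or [Or [Or [Or [And [Not true]]] || [And [Not p]]] || [And [And [Not p]] && [Not ! [Not p]]]] || [And [Not true]]] || [And [Not true]]] || [And [And [Not true]] && [Not ! [Not ! [Not true]]]]]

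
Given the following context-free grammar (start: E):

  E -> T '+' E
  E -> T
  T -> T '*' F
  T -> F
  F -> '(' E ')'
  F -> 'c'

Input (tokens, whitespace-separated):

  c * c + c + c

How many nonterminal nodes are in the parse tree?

[E [T [T [F c]] * [F c]] + [E [T [F c]] + [E [T [F c]]]]]

11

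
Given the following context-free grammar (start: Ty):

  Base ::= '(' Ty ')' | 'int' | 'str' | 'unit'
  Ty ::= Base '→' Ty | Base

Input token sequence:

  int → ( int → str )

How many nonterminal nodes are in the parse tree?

8

[Ty [Base int] → [Ty [Base ( [Ty [Base int] → [Ty [Base str]]] )]]]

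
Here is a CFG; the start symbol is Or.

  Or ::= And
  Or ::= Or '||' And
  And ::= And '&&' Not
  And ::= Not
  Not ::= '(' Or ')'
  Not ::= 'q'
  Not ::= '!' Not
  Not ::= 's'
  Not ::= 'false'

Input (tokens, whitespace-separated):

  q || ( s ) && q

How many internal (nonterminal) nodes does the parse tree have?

11

[Or [Or [And [Not q]]] || [And [And [Not ( [Or [And [Not s]]] )]] && [Not q]]]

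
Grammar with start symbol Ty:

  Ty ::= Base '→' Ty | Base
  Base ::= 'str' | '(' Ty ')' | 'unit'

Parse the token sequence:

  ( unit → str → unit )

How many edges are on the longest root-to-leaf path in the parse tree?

6

[Ty [Base ( [Ty [Base unit] → [Ty [Base str] → [Ty [Base unit]]]] )]]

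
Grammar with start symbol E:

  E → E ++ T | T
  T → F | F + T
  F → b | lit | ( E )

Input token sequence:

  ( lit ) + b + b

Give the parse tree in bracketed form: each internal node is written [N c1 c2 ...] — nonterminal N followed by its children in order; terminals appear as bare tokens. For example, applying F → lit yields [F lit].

[E [T [F ( [E [T [F lit]]] )] + [T [F b] + [T [F b]]]]]

E
T
F + T
( E ) + T
( T ) + T
( F ) + T
( lit ) + T
( lit ) + F + T
( lit ) + b + T
( lit ) + b + F
( lit ) + b + b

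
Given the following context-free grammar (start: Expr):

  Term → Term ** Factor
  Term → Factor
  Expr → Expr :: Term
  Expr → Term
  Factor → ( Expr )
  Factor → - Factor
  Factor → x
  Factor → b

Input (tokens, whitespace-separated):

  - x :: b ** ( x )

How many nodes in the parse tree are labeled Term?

4

[Expr [Expr [Term [Factor - [Factor x]]]] :: [Term [Term [Factor b]] ** [Factor ( [Expr [Term [Factor x]]] )]]]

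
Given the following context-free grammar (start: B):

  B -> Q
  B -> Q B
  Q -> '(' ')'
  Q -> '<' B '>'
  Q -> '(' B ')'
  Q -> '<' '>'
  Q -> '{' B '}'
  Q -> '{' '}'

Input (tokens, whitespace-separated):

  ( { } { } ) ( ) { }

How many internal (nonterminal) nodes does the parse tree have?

10

[B [Q ( [B [Q { }] [B [Q { }]]] )] [B [Q ( )] [B [Q { }]]]]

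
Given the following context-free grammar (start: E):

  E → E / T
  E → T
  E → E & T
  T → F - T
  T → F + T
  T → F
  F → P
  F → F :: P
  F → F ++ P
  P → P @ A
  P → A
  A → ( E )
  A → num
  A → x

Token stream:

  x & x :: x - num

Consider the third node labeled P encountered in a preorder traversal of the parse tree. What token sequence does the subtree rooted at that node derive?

[E [E [T [F [P [A x]]]]] & [T [F [F [P [A x]]] :: [P [A x]]] - [T [F [P [A num]]]]]]

x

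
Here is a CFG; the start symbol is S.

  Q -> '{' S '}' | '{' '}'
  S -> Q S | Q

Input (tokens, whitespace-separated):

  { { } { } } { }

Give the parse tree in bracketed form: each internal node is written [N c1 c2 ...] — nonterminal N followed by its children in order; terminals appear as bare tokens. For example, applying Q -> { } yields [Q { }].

[S [Q { [S [Q { }] [S [Q { }]]] }] [S [Q { }]]]

S
Q S
{ S } S
{ Q S } S
{ { } S } S
{ { } Q } S
{ { } { } } S
{ { } { } } Q
{ { } { } } { }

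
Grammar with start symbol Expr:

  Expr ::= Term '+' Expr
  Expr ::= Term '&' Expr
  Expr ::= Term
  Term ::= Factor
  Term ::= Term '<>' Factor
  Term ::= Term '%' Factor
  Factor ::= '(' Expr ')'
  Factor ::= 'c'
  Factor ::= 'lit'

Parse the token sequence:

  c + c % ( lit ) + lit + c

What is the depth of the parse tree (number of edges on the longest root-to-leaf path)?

[Expr [Term [Factor c]] + [Expr [Term [Term [Factor c]] % [Factor ( [Expr [Term [Factor lit]]] )]] + [Expr [Term [Factor lit]] + [Expr [Term [Factor c]]]]]]

7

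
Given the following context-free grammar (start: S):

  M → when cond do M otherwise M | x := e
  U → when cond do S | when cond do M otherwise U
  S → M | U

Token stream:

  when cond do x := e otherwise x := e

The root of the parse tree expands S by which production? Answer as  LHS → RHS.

S → M

[S [M when cond do [M x := e] otherwise [M x := e]]]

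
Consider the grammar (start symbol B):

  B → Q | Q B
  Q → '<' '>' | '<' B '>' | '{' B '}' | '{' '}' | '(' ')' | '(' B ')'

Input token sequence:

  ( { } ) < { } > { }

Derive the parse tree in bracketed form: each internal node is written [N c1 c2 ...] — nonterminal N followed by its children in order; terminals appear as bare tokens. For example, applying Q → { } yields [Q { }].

[B [Q ( [B [Q { }]] )] [B [Q < [B [Q { }]] >] [B [Q { }]]]]

B
Q B
( B ) B
( Q ) B
( { } ) B
( { } ) Q B
( { } ) < B > B
( { } ) < Q > B
( { } ) < { } > B
( { } ) < { } > Q
( { } ) < { } > { }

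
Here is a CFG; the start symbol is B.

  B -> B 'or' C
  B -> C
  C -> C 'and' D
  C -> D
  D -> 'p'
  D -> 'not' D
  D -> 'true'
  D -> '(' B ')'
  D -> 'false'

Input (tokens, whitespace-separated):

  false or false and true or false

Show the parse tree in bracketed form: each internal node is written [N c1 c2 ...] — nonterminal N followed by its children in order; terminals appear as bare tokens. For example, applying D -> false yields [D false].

B
B or C
B or C or C
C or C or C
D or C or C
false or C or C
false or C and D or C
false or D and D or C
false or false and D or C
false or false and true or C
false or false and true or D
false or false and true or false

[B [B [B [C [D false]]] or [C [C [D false]] and [D true]]] or [C [D false]]]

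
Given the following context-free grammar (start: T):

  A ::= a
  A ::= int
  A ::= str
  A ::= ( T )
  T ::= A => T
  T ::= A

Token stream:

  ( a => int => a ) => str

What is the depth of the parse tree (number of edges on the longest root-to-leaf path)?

6

[T [A ( [T [A a] => [T [A int] => [T [A a]]]] )] => [T [A str]]]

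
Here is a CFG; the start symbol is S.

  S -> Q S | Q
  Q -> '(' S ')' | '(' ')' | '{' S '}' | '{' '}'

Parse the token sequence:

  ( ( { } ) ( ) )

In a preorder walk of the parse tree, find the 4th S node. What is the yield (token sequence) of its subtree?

( )

[S [Q ( [S [Q ( [S [Q { }]] )] [S [Q ( )]]] )]]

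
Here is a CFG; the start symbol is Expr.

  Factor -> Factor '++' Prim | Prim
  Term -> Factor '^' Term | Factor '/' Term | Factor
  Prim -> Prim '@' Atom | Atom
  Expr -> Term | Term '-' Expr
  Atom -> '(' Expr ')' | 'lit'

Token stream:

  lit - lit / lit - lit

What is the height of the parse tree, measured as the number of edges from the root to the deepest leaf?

7

[Expr [Term [Factor [Prim [Atom lit]]]] - [Expr [Term [Factor [Prim [Atom lit]]] / [Term [Factor [Prim [Atom lit]]]]] - [Expr [Term [Factor [Prim [Atom lit]]]]]]]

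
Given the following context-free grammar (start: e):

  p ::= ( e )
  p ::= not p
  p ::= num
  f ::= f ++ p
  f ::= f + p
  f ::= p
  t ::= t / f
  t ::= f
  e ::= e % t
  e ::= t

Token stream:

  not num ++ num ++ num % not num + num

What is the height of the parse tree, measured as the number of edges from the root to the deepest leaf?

8

[e [e [t [f [f [f [p not [p num]]] ++ [p num]] ++ [p num]]]] % [t [f [f [p not [p num]]] + [p num]]]]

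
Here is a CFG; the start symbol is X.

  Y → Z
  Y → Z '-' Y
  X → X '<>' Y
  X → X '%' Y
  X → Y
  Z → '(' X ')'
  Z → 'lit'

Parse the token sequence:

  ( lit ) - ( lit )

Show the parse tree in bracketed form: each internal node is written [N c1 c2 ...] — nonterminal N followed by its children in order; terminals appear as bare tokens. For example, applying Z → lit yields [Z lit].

[X [Y [Z ( [X [Y [Z lit]]] )] - [Y [Z ( [X [Y [Z lit]]] )]]]]

X
Y
Z - Y
( X ) - Y
( Y ) - Y
( Z ) - Y
( lit ) - Y
( lit ) - Z
( lit ) - ( X )
( lit ) - ( Y )
( lit ) - ( Z )
( lit ) - ( lit )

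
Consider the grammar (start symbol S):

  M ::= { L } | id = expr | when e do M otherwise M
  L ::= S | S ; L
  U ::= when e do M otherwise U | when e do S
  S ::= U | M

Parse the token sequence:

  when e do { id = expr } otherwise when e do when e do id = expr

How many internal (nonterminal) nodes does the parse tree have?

[S [U when e do [M { [L [S [M id = expr]]] }] otherwise [U when e do [S [U when e do [S [M id = expr]]]]]]]

11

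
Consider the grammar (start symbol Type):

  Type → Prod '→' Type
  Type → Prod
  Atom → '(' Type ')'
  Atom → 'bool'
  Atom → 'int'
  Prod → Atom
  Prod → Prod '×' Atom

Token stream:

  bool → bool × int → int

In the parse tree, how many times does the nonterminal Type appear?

[Type [Prod [Atom bool]] → [Type [Prod [Prod [Atom bool]] × [Atom int]] → [Type [Prod [Atom int]]]]]

3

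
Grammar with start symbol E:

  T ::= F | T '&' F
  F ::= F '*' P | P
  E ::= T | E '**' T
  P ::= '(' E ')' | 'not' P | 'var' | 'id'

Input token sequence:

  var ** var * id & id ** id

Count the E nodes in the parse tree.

[E [E [E [T [F [P var]]]] ** [T [T [F [F [P var]] * [P id]]] & [F [P id]]]] ** [T [F [P id]]]]

3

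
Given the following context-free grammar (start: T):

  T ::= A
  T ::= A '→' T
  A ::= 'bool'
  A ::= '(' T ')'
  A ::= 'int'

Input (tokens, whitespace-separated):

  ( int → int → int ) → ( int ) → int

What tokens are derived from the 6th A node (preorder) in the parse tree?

[T [A ( [T [A int] → [T [A int] → [T [A int]]]] )] → [T [A ( [T [A int]] )] → [T [A int]]]]

int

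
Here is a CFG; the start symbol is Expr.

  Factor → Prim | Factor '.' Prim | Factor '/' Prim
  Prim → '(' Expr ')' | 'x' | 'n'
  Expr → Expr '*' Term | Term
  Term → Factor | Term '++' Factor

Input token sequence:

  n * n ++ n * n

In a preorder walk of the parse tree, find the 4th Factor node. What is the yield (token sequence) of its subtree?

n

[Expr [Expr [Expr [Term [Factor [Prim n]]]] * [Term [Term [Factor [Prim n]]] ++ [Factor [Prim n]]]] * [Term [Factor [Prim n]]]]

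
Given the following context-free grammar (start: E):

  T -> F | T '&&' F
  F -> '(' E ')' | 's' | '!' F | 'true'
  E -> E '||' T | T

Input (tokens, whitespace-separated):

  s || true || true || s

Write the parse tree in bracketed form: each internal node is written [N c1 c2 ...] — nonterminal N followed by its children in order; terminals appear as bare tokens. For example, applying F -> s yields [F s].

[E [E [E [E [T [F s]]] || [T [F true]]] || [T [F true]]] || [T [F s]]]

E
E || T
E || T || T
E || T || T || T
T || T || T || T
F || T || T || T
s || T || T || T
s || F || T || T
s || true || T || T
s || true || F || T
s || true || true || T
s || true || true || F
s || true || true || s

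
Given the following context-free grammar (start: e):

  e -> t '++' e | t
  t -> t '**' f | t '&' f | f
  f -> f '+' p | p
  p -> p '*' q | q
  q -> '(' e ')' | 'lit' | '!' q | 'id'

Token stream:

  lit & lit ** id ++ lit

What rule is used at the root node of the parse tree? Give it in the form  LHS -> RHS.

[e [t [t [t [f [p [q lit]]]] & [f [p [q lit]]]] ** [f [p [q id]]]] ++ [e [t [f [p [q lit]]]]]]

e -> t '++' e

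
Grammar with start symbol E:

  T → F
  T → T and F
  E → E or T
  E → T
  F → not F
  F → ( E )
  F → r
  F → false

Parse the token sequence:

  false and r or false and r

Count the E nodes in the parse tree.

2

[E [E [T [T [F false]] and [F r]]] or [T [T [F false]] and [F r]]]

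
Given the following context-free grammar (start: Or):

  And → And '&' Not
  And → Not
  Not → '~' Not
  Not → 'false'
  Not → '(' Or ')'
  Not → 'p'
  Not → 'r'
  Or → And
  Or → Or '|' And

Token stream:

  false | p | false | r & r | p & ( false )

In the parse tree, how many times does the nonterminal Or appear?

[Or [Or [Or [Or [Or [And [Not false]]] | [And [Not p]]] | [And [Not false]]] | [And [And [Not r]] & [Not r]]] | [And [And [Not p]] & [Not ( [Or [And [Not false]]] )]]]

6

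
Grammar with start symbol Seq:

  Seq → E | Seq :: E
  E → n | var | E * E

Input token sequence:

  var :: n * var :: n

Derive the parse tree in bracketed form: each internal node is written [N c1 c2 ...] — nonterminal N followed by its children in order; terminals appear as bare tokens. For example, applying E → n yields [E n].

Seq
Seq :: E
Seq :: E :: E
E :: E :: E
var :: E :: E
var :: E * E :: E
var :: n * E :: E
var :: n * var :: E
var :: n * var :: n

[Seq [Seq [Seq [E var]] :: [E [E n] * [E var]]] :: [E n]]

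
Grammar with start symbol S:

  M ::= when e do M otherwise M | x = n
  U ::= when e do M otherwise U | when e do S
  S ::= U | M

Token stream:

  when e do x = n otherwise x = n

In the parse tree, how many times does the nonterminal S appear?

1

[S [M when e do [M x = n] otherwise [M x = n]]]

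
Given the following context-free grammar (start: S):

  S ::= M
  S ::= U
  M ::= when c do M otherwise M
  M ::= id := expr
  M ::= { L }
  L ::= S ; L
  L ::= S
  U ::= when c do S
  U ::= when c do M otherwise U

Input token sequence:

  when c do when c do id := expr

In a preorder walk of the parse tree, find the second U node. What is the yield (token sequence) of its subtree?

when c do id := expr

[S [U when c do [S [U when c do [S [M id := expr]]]]]]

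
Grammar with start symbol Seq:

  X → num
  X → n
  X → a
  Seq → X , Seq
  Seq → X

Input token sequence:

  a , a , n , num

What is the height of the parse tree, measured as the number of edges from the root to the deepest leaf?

5

[Seq [X a] , [Seq [X a] , [Seq [X n] , [Seq [X num]]]]]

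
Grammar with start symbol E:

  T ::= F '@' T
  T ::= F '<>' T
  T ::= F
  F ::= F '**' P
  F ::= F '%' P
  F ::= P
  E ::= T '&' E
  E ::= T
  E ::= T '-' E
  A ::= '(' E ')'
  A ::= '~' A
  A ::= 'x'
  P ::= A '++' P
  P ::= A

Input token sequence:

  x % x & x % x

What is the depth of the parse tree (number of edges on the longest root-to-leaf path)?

7

[E [T [F [F [P [A x]]] % [P [A x]]]] & [E [T [F [F [P [A x]]] % [P [A x]]]]]]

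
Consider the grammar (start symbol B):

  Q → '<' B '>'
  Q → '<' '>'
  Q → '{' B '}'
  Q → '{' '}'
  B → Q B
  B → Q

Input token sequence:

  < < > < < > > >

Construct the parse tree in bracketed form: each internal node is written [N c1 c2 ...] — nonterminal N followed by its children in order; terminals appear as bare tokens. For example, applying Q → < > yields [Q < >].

B
Q
< B >
< Q B >
< < > B >
< < > Q >
< < > < B > >
< < > < Q > >
< < > < < > > >

[B [Q < [B [Q < >] [B [Q < [B [Q < >]] >]]] >]]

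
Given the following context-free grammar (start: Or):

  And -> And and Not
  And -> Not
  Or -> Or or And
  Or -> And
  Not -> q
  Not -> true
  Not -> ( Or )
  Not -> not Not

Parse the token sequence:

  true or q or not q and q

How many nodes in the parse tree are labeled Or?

[Or [Or [Or [And [Not true]]] or [And [Not q]]] or [And [And [Not not [Not q]]] and [Not q]]]

3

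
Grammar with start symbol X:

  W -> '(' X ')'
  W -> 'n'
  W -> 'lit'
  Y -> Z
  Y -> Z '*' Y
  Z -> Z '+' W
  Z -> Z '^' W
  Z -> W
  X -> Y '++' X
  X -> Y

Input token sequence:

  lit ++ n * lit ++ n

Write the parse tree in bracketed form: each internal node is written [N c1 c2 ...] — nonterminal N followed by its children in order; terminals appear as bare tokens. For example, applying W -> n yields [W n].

X
Y ++ X
Z ++ X
W ++ X
lit ++ X
lit ++ Y ++ X
lit ++ Z * Y ++ X
lit ++ W * Y ++ X
lit ++ n * Y ++ X
lit ++ n * Z ++ X
lit ++ n * W ++ X
lit ++ n * lit ++ X
lit ++ n * lit ++ Y
lit ++ n * lit ++ Z
lit ++ n * lit ++ W
lit ++ n * lit ++ n

[X [Y [Z [W lit]]] ++ [X [Y [Z [W n]] * [Y [Z [W lit]]]] ++ [X [Y [Z [W n]]]]]]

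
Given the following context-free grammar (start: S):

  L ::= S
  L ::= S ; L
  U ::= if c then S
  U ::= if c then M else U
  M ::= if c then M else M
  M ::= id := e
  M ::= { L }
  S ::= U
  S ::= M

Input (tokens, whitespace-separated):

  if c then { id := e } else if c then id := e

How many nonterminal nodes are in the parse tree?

[S [U if c then [M { [L [S [M id := e]]] }] else [U if c then [S [M id := e]]]]]

9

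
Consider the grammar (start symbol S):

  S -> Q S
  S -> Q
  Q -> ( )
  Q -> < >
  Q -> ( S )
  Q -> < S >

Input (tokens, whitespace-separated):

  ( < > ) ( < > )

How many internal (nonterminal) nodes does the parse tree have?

8

[S [Q ( [S [Q < >]] )] [S [Q ( [S [Q < >]] )]]]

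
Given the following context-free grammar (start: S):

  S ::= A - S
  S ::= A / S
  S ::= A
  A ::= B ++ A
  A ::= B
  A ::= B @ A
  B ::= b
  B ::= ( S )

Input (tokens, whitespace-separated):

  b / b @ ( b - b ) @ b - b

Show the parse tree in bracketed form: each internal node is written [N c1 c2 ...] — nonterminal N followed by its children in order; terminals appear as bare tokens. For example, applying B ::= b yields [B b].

S
A / S
B / S
b / S
b / A - S
b / B @ A - S
b / b @ A - S
b / b @ B @ A - S
b / b @ ( S ) @ A - S
b / b @ ( A - S ) @ A - S
b / b @ ( B - S ) @ A - S
b / b @ ( b - S ) @ A - S
b / b @ ( b - A ) @ A - S
b / b @ ( b - B ) @ A - S
b / b @ ( b - b ) @ A - S
b / b @ ( b - b ) @ B - S
b / b @ ( b - b ) @ b - S
b / b @ ( b - b ) @ b - A
b / b @ ( b - b ) @ b - B
b / b @ ( b - b ) @ b - b

[S [A [B b]] / [S [A [B b] @ [A [B ( [S [A [B b]] - [S [A [B b]]]] )] @ [A [B b]]]] - [S [A [B b]]]]]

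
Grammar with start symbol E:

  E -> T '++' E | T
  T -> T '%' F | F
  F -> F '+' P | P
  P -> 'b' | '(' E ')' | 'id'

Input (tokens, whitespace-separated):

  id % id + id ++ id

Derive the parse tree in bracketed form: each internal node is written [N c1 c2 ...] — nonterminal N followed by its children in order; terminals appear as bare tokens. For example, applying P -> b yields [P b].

E
T ++ E
T % F ++ E
F % F ++ E
P % F ++ E
id % F ++ E
id % F + P ++ E
id % P + P ++ E
id % id + P ++ E
id % id + id ++ E
id % id + id ++ T
id % id + id ++ F
id % id + id ++ P
id % id + id ++ id

[E [T [T [F [P id]]] % [F [F [P id]] + [P id]]] ++ [E [T [F [P id]]]]]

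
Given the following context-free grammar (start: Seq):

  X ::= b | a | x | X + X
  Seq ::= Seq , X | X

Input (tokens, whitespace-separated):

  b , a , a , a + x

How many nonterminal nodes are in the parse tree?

[Seq [Seq [Seq [Seq [X b]] , [X a]] , [X a]] , [X [X a] + [X x]]]

10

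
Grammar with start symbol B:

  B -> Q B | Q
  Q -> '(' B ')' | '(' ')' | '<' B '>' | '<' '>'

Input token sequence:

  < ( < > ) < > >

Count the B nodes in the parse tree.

4

[B [Q < [B [Q ( [B [Q < >]] )] [B [Q < >]]] >]]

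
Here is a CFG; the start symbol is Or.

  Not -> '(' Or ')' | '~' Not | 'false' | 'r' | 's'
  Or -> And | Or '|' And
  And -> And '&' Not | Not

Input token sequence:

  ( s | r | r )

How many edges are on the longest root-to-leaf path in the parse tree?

8

[Or [And [Not ( [Or [Or [Or [And [Not s]]] | [And [Not r]]] | [And [Not r]]] )]]]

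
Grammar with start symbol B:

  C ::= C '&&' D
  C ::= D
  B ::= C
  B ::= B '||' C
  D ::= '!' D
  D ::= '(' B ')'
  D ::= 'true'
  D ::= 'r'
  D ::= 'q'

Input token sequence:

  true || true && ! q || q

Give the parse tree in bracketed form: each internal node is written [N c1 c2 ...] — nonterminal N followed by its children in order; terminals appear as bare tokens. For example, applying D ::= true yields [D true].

[B [B [B [C [D true]]] || [C [C [D true]] && [D ! [D q]]]] || [C [D q]]]

B
B || C
B || C || C
C || C || C
D || C || C
true || C || C
true || C && D || C
true || D && D || C
true || true && D || C
true || true && ! D || C
true || true && ! q || C
true || true && ! q || D
true || true && ! q || q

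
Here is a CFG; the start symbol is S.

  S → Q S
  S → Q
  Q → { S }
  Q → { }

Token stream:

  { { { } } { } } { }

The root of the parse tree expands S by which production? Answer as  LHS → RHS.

[S [Q { [S [Q { [S [Q { }]] }] [S [Q { }]]] }] [S [Q { }]]]

S → Q S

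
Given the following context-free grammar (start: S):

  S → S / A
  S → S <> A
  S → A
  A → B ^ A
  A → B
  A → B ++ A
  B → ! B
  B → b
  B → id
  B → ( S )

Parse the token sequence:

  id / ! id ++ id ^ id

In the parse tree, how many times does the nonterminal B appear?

5

[S [S [A [B id]]] / [A [B ! [B id]] ++ [A [B id] ^ [A [B id]]]]]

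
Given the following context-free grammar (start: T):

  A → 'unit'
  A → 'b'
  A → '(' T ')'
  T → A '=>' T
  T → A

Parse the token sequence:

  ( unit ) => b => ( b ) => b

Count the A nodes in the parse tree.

[T [A ( [T [A unit]] )] => [T [A b] => [T [A ( [T [A b]] )] => [T [A b]]]]]

6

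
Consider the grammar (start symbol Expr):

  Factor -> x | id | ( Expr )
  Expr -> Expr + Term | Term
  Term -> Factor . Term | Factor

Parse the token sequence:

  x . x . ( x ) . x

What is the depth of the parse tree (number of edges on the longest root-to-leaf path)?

8

[Expr [Term [Factor x] . [Term [Factor x] . [Term [Factor ( [Expr [Term [Factor x]]] )] . [Term [Factor x]]]]]]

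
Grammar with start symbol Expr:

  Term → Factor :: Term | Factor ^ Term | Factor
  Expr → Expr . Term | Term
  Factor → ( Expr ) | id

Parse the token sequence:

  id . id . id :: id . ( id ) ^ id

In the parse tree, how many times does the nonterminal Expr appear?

[Expr [Expr [Expr [Expr [Term [Factor id]]] . [Term [Factor id]]] . [Term [Factor id] :: [Term [Factor id]]]] . [Term [Factor ( [Expr [Term [Factor id]]] )] ^ [Term [Factor id]]]]

5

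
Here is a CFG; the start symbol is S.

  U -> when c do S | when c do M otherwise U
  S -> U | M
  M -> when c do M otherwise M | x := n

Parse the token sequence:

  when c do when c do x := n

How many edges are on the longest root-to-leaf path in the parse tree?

[S [U when c do [S [U when c do [S [M x := n]]]]]]

6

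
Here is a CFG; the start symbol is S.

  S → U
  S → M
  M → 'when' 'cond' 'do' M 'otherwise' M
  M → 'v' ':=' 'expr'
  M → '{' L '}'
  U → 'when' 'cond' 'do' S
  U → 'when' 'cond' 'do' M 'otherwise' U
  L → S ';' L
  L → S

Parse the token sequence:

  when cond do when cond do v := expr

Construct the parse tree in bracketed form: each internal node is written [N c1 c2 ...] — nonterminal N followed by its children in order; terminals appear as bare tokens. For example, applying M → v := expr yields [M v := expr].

S
U
when cond do S
when cond do U
when cond do when cond do S
when cond do when cond do M
when cond do when cond do v := expr

[S [U when cond do [S [U when cond do [S [M v := expr]]]]]]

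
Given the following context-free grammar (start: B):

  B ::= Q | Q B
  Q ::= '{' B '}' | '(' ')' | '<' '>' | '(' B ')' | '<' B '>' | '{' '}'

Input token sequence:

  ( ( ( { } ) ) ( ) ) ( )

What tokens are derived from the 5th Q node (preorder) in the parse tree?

( )

[B [Q ( [B [Q ( [B [Q ( [B [Q { }]] )]] )] [B [Q ( )]]] )] [B [Q ( )]]]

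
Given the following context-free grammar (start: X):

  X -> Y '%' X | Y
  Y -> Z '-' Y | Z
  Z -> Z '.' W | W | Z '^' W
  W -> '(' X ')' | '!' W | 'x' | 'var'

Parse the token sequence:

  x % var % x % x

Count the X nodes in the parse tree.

[X [Y [Z [W x]]] % [X [Y [Z [W var]]] % [X [Y [Z [W x]]] % [X [Y [Z [W x]]]]]]]

4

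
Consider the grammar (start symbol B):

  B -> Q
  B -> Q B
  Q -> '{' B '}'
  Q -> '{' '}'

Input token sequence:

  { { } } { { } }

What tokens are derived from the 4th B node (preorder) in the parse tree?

{ }

[B [Q { [B [Q { }]] }] [B [Q { [B [Q { }]] }]]]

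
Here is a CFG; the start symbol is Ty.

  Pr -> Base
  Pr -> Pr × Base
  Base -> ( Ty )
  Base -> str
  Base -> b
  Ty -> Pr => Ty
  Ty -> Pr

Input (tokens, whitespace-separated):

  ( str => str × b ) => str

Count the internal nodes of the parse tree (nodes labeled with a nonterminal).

[Ty [Pr [Base ( [Ty [Pr [Base str]] => [Ty [Pr [Pr [Base str]] × [Base b]]]] )]] => [Ty [Pr [Base str]]]]

14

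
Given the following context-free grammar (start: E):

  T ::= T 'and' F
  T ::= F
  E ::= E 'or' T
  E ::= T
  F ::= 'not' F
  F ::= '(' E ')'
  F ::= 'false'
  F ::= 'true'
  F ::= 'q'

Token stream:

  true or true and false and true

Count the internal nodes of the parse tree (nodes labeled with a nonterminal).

10

[E [E [T [F true]]] or [T [T [T [F true]] and [F false]] and [F true]]]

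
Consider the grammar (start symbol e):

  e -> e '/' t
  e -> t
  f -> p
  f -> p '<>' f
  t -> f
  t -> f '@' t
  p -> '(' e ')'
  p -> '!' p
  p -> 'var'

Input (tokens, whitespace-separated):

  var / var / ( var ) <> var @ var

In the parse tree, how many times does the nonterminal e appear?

[e [e [e [t [f [p var]]]] / [t [f [p var]]]] / [t [f [p ( [e [t [f [p var]]]] )] <> [f [p var]]] @ [t [f [p var]]]]]

4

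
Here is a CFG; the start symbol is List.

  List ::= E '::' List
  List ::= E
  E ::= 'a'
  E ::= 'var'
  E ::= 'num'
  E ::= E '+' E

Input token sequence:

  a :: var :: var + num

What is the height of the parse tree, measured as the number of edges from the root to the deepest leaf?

5

[List [E a] :: [List [E var] :: [List [E [E var] + [E num]]]]]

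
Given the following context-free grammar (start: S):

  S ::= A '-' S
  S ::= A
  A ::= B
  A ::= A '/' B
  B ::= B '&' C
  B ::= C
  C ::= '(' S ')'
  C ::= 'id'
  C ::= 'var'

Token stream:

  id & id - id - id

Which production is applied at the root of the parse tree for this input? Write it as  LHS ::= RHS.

[S [A [B [B [C id]] & [C id]]] - [S [A [B [C id]]] - [S [A [B [C id]]]]]]

S ::= A '-' S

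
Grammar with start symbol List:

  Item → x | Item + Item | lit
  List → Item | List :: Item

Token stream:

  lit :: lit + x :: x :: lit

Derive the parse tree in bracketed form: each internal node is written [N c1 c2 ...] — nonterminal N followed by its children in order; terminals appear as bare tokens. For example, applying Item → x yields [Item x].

List
List :: Item
List :: Item :: Item
List :: Item :: Item :: Item
Item :: Item :: Item :: Item
lit :: Item :: Item :: Item
lit :: Item + Item :: Item :: Item
lit :: lit + Item :: Item :: Item
lit :: lit + x :: Item :: Item
lit :: lit + x :: x :: Item
lit :: lit + x :: x :: lit

[List [List [List [List [Item lit]] :: [Item [Item lit] + [Item x]]] :: [Item x]] :: [Item lit]]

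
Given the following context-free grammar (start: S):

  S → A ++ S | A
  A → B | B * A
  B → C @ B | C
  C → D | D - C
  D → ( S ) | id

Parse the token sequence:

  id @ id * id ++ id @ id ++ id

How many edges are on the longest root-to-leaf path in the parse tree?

7

[S [A [B [C [D id]] @ [B [C [D id]]]] * [A [B [C [D id]]]]] ++ [S [A [B [C [D id]] @ [B [C [D id]]]]] ++ [S [A [B [C [D id]]]]]]]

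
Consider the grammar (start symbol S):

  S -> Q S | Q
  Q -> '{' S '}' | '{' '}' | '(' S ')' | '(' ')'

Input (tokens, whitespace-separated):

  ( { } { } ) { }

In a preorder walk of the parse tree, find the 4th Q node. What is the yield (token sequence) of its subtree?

{ }

[S [Q ( [S [Q { }] [S [Q { }]]] )] [S [Q { }]]]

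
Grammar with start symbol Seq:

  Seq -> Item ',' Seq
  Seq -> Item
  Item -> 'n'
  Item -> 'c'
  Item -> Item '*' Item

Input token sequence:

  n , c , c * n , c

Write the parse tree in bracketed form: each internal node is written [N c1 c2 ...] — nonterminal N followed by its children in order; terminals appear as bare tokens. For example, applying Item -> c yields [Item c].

Seq
Item , Seq
n , Seq
n , Item , Seq
n , c , Seq
n , c , Item , Seq
n , c , Item * Item , Seq
n , c , c * Item , Seq
n , c , c * n , Seq
n , c , c * n , Item
n , c , c * n , c

[Seq [Item n] , [Seq [Item c] , [Seq [Item [Item c] * [Item n]] , [Seq [Item c]]]]]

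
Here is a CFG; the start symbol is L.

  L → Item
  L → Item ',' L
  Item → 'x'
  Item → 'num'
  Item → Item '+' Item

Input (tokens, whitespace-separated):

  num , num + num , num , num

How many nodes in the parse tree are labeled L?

[L [Item num] , [L [Item [Item num] + [Item num]] , [L [Item num] , [L [Item num]]]]]

4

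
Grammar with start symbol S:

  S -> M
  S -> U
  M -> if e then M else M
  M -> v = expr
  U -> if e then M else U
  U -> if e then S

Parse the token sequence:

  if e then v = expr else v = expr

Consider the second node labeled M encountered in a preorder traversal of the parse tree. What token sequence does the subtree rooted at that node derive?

[S [M if e then [M v = expr] else [M v = expr]]]

v = expr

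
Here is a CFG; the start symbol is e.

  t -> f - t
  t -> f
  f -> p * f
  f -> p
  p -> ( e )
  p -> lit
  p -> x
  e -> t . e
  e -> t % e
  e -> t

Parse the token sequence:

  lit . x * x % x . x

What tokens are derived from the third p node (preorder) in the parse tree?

[e [t [f [p lit]]] . [e [t [f [p x] * [f [p x]]]] % [e [t [f [p x]]] . [e [t [f [p x]]]]]]]

x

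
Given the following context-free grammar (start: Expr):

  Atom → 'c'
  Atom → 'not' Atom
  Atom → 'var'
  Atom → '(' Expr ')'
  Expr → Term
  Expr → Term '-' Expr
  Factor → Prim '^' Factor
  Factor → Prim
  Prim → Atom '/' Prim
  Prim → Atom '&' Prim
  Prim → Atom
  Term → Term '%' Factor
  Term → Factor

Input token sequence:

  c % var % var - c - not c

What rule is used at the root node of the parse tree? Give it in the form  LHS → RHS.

Expr → Term '-' Expr

[Expr [Term [Term [Term [Factor [Prim [Atom c]]]] % [Factor [Prim [Atom var]]]] % [Factor [Prim [Atom var]]]] - [Expr [Term [Factor [Prim [Atom c]]]] - [Expr [Term [Factor [Prim [Atom not [Atom c]]]]]]]]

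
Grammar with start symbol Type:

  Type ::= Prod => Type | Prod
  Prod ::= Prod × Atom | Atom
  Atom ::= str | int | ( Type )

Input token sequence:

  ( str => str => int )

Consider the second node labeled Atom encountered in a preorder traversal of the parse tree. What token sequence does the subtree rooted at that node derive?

[Type [Prod [Atom ( [Type [Prod [Atom str]] => [Type [Prod [Atom str]] => [Type [Prod [Atom int]]]]] )]]]

str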